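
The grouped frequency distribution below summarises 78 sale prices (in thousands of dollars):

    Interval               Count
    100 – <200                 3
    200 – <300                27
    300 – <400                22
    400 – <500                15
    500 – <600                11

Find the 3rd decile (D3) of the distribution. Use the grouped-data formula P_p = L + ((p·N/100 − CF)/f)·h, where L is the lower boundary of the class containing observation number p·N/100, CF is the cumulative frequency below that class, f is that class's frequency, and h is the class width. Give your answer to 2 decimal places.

275.56

N = 78; target position k = 30/100 · 78 = 23.4.
Cumulative frequencies: 3, 30, 52, 67, 78.
Observation 23.4 falls in the class 200 – <300.
L = 200, CF = 3, f = 27, h = 100.
P30 = 200 + ((23.4 − 3)/27)·100 = 200 + 75.5556 = 275.556.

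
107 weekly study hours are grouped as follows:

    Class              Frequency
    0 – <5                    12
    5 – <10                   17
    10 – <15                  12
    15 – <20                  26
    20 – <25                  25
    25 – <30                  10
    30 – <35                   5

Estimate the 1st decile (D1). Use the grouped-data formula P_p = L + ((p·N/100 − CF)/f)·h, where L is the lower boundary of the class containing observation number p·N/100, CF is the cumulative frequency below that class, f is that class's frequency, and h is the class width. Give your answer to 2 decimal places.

4.46

N = 107; target position k = 10/100 · 107 = 10.7.
Cumulative frequencies: 12, 29, 41, 67, 92, 102, 107.
Observation 10.7 falls in the class 0 – <5.
L = 0, CF = 0, f = 12, h = 5.
P10 = 0 + ((10.7 − 0)/12)·5 = 0 + 4.45833 = 4.45833.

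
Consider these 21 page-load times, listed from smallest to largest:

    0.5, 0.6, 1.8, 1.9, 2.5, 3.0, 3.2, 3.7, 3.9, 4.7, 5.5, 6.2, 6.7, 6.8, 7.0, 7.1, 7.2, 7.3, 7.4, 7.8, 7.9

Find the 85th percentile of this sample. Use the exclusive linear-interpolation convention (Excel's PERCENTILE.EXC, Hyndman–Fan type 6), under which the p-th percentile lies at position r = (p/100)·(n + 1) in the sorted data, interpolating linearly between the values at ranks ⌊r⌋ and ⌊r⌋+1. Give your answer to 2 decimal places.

n = 21.
r = (85/100)·(21 + 1) = 18.7.
Rank 18 is 7.3 and rank 19 is 7.4.
Interpolate: 7.3 + 0.7·(7.4 − 7.3) = 7.3 + 0.7·0.1 = 7.37.

7.37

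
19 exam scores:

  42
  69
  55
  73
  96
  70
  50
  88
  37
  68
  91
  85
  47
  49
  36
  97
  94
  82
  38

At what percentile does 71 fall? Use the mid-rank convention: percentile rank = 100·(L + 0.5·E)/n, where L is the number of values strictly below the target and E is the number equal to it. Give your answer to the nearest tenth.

57.9

Sorted: 36, 37, 38, 42, 47, 49, 50, 55, 68, 69, 70, 73, 82, 85, 88, 91, 94, 96, 97.
Count below 71: L = 11; count equal: E = 0; n = 19.
Percentile rank = 100·(11 + 0.5·0)/19 = 100·11/19 = 57.89.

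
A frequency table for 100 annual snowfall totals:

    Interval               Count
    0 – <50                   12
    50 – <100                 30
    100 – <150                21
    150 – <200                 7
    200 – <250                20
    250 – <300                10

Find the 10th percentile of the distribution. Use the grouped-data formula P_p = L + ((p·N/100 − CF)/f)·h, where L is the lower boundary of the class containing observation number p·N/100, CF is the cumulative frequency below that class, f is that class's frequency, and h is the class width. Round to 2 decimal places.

N = 100; target position k = 10/100 · 100 = 10.
Cumulative frequencies: 12, 42, 63, 70, 90, 100.
Observation 10 falls in the class 0 – <50.
L = 0, CF = 0, f = 12, h = 50.
P10 = 0 + ((10 − 0)/12)·50 = 0 + 41.6667 = 41.6667.

41.67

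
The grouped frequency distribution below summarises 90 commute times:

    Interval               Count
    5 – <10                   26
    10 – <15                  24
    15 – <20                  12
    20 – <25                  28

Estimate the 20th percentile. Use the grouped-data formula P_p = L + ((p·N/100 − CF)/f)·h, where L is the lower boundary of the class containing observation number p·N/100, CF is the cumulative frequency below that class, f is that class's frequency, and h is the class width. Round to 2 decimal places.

N = 90; target position k = 20/100 · 90 = 18.
Cumulative frequencies: 26, 50, 62, 90.
Observation 18 falls in the class 5 – <10.
L = 5, CF = 0, f = 26, h = 5.
P20 = 5 + ((18 − 0)/26)·5 = 5 + 3.46154 = 8.46154.

8.46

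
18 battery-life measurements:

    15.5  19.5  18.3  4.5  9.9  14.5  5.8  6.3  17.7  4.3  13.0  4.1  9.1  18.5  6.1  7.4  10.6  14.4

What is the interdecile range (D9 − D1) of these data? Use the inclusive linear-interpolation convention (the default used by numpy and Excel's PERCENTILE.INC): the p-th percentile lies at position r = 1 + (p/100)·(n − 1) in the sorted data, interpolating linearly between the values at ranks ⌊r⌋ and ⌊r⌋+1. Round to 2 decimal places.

Sorted: 4.1, 4.3, 4.5, 5.8, 6.1, 6.3, 7.4, 9.1, 9.9, 10.6, 13.0, 14.4, 14.5, 15.5, 17.7, 18.3, 18.5, 19.5.
n = 18.
P10: r = 2.7; ranks 2–3 are 4.3, 4.5; interpolating gives 4.44.
P90: r = 16.3; ranks 16–17 are 18.3, 18.5; interpolating gives 18.36.
Difference: 18.36 − 4.44 = 13.92.

13.92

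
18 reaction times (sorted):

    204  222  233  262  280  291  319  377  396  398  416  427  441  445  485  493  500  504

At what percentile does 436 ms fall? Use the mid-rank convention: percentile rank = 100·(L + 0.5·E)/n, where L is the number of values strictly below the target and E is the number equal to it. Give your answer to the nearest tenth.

Count below 436: L = 12; count equal: E = 0; n = 18.
Percentile rank = 100·(12 + 0.5·0)/18 = 100·12/18 = 66.67.

66.7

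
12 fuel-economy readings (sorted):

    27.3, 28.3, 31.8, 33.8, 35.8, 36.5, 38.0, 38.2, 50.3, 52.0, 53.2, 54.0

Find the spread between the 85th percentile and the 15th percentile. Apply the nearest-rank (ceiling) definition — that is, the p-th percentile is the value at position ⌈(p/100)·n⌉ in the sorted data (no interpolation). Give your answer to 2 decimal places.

n = 12.
P15: rank ⌈15/100·12⌉ = 2 → 28.3.
P85: rank ⌈85/100·12⌉ = 11 → 53.2.
Difference: 53.2 − 28.3 = 24.9.

24.90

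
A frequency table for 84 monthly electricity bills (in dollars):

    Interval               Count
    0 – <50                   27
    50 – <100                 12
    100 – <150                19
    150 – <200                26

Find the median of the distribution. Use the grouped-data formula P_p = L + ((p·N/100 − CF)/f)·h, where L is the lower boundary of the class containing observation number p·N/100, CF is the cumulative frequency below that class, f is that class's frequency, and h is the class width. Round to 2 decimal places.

N = 84; target position k = 50/100 · 84 = 42.
Cumulative frequencies: 27, 39, 58, 84.
Observation 42 falls in the class 100 – <150.
L = 100, CF = 39, f = 19, h = 50.
P50 = 100 + ((42 − 39)/19)·50 = 100 + 7.89474 = 107.895.

107.89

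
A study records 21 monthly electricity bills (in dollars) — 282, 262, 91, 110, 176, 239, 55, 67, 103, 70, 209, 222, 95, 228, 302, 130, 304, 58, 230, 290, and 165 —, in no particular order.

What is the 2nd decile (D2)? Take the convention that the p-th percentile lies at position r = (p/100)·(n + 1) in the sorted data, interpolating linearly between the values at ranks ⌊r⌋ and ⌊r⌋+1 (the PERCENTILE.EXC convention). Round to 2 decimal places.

78.40

Sorted: 55, 58, 67, 70, 91, 95, 103, 110, 130, 165, 176, 209, 222, 228, 230, 239, 262, 282, 290, 302, 304.
n = 21.
r = (20/100)·(21 + 1) = 4.4.
Rank 4 is 70 and rank 5 is 91.
Interpolate: 70 + 0.4·(91 − 70) = 70 + 0.4·21 = 78.4.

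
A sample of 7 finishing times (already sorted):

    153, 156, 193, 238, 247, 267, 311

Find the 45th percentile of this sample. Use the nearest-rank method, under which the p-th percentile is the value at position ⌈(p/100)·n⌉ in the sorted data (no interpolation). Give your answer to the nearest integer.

n = 7.
Position = ⌈45/100 · 7⌉ = ⌈3.15⌉ = 4.
The value at rank 4 is 238.

238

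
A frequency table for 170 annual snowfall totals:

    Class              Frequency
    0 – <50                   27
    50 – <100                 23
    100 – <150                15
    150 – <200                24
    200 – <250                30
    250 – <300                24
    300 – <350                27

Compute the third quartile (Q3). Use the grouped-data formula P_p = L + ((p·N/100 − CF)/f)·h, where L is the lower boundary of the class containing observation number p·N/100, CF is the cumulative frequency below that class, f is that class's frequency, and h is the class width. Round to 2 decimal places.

N = 170; target position k = 75/100 · 170 = 127.5.
Cumulative frequencies: 27, 50, 65, 89, 119, 143, 170.
Observation 127.5 falls in the class 250 – <300.
L = 250, CF = 119, f = 24, h = 50.
P75 = 250 + ((127.5 − 119)/24)·50 = 250 + 17.7083 = 267.708.

267.71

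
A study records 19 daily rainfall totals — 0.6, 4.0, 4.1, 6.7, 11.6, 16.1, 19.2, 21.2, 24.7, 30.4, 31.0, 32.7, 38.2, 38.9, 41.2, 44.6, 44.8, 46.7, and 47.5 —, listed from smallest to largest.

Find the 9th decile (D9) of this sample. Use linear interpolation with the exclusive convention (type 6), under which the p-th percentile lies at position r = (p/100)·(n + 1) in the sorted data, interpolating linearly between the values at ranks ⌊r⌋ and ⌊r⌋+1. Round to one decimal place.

n = 19.
r = (90/100)·(19 + 1) = 18.
r is an integer, so P90 is the value at rank 18: 46.7.

46.7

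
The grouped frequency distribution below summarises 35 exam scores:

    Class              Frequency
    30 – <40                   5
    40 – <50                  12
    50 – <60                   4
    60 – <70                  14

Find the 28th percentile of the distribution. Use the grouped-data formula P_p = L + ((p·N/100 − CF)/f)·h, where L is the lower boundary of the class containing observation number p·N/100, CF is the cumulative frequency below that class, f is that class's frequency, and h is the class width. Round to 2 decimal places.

N = 35; target position k = 28/100 · 35 = 9.8.
Cumulative frequencies: 5, 17, 21, 35.
Observation 9.8 falls in the class 40 – <50.
L = 40, CF = 5, f = 12, h = 10.
P28 = 40 + ((9.8 − 5)/12)·10 = 40 + 4 = 44.

44.00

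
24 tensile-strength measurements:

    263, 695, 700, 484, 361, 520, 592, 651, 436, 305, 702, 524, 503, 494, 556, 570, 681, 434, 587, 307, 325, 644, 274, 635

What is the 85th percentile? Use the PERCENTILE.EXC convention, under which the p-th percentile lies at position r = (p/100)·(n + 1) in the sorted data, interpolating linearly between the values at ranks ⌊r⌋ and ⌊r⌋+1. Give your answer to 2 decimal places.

Sorted: 263, 274, 305, 307, 325, 361, 434, 436, 484, 494, 503, 520, 524, 556, 570, 587, 592, 635, 644, 651, 681, 695, 700, 702.
n = 24.
r = (85/100)·(24 + 1) = 21.25.
Rank 21 is 681 and rank 22 is 695.
Interpolate: 681 + 0.25·(695 − 681) = 681 + 0.25·14 = 684.5.

684.50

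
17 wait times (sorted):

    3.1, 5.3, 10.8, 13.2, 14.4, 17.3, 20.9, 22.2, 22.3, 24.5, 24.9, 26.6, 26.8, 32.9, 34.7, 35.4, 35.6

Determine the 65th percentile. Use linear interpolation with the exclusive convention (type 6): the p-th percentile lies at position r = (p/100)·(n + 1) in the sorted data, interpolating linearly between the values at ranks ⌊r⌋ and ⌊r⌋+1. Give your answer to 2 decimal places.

26.09

n = 17.
r = (65/100)·(17 + 1) = 11.7.
Rank 11 is 24.9 and rank 12 is 26.6.
Interpolate: 24.9 + 0.7·(26.6 − 24.9) = 24.9 + 0.7·1.7 = 26.09.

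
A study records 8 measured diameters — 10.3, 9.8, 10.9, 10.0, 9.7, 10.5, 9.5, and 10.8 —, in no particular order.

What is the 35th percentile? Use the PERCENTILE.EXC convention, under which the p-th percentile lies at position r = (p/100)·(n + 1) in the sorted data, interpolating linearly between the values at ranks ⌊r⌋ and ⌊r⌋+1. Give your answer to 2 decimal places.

Sorted: 9.5, 9.7, 9.8, 10.0, 10.3, 10.5, 10.8, 10.9.
n = 8.
r = (35/100)·(8 + 1) = 3.15.
Rank 3 is 9.8 and rank 4 is 10.0.
Interpolate: 9.8 + 0.15·(10.0 − 9.8) = 9.8 + 0.15·0.2 = 9.83.

9.83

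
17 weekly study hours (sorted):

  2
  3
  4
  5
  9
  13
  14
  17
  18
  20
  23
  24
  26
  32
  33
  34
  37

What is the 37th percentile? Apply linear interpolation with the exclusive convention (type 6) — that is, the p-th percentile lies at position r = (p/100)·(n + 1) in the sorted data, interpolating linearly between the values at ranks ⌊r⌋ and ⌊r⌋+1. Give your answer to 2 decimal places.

n = 17.
r = (37/100)·(17 + 1) = 6.66.
Rank 6 is 13 and rank 7 is 14.
Interpolate: 13 + 0.66·(14 − 13) = 13 + 0.66·1 = 13.66.

13.66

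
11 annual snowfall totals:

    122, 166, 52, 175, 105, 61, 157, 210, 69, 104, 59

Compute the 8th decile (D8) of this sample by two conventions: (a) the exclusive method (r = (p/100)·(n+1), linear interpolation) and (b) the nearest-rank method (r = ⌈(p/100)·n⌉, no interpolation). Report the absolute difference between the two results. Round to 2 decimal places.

Sorted: 52, 59, 61, 69, 104, 105, 122, 157, 166, 175, 210.
n = 11.
(a) r = 9.6; between ranks 9 (166) and 10 (175): 171.4.
(b) the nearest-rank method: rank 9 → 166.
|171.4 − 166| = 5.4.

5.40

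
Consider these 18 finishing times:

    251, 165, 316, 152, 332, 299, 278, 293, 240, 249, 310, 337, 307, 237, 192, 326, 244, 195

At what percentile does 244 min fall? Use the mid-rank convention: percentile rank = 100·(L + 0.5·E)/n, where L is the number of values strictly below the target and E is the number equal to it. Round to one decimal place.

36.1

Sorted: 152, 165, 192, 195, 237, 240, 244, 249, 251, 278, 293, 299, 307, 310, 316, 326, 332, 337.
Count below 244: L = 6; count equal: E = 1; n = 18.
Percentile rank = 100·(6 + 0.5·1)/18 = 100·6.5/18 = 36.11.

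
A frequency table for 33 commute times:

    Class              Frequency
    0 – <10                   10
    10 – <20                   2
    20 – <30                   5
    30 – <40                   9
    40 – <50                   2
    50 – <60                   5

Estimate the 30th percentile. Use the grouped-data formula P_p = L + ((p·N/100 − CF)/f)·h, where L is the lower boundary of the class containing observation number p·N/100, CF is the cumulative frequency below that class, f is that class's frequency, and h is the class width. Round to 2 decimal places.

9.90

N = 33; target position k = 30/100 · 33 = 9.9.
Cumulative frequencies: 10, 12, 17, 26, 28, 33.
Observation 9.9 falls in the class 0 – <10.
L = 0, CF = 0, f = 10, h = 10.
P30 = 0 + ((9.9 − 0)/10)·10 = 0 + 9.9 = 9.9.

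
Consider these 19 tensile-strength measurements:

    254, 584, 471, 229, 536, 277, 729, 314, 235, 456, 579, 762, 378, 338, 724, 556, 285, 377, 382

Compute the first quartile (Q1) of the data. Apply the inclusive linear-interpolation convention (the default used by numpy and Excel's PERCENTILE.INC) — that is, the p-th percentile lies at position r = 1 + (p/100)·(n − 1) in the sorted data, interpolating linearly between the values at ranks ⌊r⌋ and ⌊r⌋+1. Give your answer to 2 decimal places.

299.50

Sorted: 229, 235, 254, 277, 285, 314, 338, 377, 378, 382, 456, 471, 536, 556, 579, 584, 724, 729, 762.
n = 19.
r = 1 + (25/100)·(19 − 1) = 1 + 4.5 = 5.5.
Rank 5 is 285 and rank 6 is 314.
Interpolate: 285 + 0.5·(314 − 285) = 285 + 0.5·29 = 299.5.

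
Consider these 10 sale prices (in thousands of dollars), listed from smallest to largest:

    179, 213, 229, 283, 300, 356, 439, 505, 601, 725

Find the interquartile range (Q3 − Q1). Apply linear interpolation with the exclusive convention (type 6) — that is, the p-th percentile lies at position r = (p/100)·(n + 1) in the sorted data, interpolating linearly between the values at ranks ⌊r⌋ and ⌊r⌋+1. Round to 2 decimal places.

n = 10.
P25: r = 2.75; ranks 2–3 are 213, 229; interpolating gives 225.
P75: r = 8.25; ranks 8–9 are 505, 601; interpolating gives 529.
Difference: 529 − 225 = 304.

304.00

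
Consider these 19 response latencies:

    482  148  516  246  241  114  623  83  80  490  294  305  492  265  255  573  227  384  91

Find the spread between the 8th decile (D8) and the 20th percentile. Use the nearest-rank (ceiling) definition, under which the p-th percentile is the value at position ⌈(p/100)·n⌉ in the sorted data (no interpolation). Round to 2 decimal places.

378.00

Sorted: 80, 83, 91, 114, 148, 227, 241, 246, 255, 265, 294, 305, 384, 482, 490, 492, 516, 573, 623.
n = 19.
P20: rank ⌈20/100·19⌉ = 4 → 114.
P80: rank ⌈80/100·19⌉ = 16 → 492.
Difference: 492 − 114 = 378.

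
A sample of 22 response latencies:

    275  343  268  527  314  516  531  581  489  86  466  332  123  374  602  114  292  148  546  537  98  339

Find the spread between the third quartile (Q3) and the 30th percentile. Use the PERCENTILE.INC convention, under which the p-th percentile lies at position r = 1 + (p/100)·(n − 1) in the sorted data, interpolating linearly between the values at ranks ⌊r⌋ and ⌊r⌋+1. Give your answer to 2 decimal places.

244.15

Sorted: 86, 98, 114, 123, 148, 268, 275, 292, 314, 332, 339, 343, 374, 466, 489, 516, 527, 531, 537, 546, 581, 602.
n = 22.
P30: r = 7.3; ranks 7–8 are 275, 292; interpolating gives 280.1.
P75: r = 16.75; ranks 16–17 are 516, 527; interpolating gives 524.25.
Difference: 524.25 − 280.1 = 244.15.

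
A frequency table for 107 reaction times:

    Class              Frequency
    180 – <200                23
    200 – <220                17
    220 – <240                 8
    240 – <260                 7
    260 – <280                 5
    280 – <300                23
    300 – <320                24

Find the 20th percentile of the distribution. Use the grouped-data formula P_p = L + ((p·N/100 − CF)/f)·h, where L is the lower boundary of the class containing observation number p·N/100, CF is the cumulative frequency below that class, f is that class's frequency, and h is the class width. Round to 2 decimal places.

198.61

N = 107; target position k = 20/100 · 107 = 21.4.
Cumulative frequencies: 23, 40, 48, 55, 60, 83, 107.
Observation 21.4 falls in the class 180 – <200.
L = 180, CF = 0, f = 23, h = 20.
P20 = 180 + ((21.4 − 0)/23)·20 = 180 + 18.6087 = 198.609.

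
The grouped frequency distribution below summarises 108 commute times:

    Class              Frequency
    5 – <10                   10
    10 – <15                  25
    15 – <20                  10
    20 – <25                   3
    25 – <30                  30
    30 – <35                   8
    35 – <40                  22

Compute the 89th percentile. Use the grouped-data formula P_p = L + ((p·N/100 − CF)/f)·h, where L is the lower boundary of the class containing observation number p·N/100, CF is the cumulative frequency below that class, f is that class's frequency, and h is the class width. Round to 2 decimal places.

37.30

N = 108; target position k = 89/100 · 108 = 96.12.
Cumulative frequencies: 10, 35, 45, 48, 78, 86, 108.
Observation 96.12 falls in the class 35 – <40.
L = 35, CF = 86, f = 22, h = 5.
P89 = 35 + ((96.12 − 86)/22)·5 = 35 + 2.3 = 37.3.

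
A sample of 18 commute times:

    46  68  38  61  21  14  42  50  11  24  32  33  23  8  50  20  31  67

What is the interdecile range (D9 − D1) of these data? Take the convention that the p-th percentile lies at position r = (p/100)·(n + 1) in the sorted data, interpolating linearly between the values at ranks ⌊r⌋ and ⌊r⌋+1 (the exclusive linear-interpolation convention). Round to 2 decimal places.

56.40

Sorted: 8, 11, 14, 20, 21, 23, 24, 31, 32, 33, 38, 42, 46, 50, 50, 61, 67, 68.
n = 18.
P10: r = 1.9; ranks 1–2 are 8, 11; interpolating gives 10.7.
P90: r = 17.1; ranks 17–18 are 67, 68; interpolating gives 67.1.
Difference: 67.1 − 10.7 = 56.4.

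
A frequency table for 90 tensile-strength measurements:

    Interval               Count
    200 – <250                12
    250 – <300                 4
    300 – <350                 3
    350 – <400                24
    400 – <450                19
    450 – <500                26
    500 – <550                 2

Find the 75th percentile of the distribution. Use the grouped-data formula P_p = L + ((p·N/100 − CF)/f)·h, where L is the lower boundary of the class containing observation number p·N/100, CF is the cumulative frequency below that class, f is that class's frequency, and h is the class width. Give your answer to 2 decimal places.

460.58

N = 90; target position k = 75/100 · 90 = 67.5.
Cumulative frequencies: 12, 16, 19, 43, 62, 88, 90.
Observation 67.5 falls in the class 450 – <500.
L = 450, CF = 62, f = 26, h = 50.
P75 = 450 + ((67.5 − 62)/26)·50 = 450 + 10.5769 = 460.577.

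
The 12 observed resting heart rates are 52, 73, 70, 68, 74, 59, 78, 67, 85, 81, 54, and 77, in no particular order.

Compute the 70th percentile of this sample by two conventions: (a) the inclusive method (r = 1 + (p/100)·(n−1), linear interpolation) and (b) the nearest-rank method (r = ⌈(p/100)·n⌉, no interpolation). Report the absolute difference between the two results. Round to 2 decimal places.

Sorted: 52, 54, 59, 67, 68, 70, 73, 74, 77, 78, 81, 85.
n = 12.
(a) r = 8.7; between ranks 8 (74) and 9 (77): 76.1.
(b) the nearest-rank method: rank 9 → 77.
|76.1 − 77| = 0.9.

0.90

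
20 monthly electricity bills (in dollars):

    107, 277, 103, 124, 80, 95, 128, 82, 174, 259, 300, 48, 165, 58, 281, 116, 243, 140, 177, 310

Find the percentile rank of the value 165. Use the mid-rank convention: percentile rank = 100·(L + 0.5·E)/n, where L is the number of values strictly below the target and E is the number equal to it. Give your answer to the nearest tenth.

Sorted: 48, 58, 80, 82, 95, 103, 107, 116, 124, 128, 140, 165, 174, 177, 243, 259, 277, 281, 300, 310.
Count below 165: L = 11; count equal: E = 1; n = 20.
Percentile rank = 100·(11 + 0.5·1)/20 = 100·11.5/20 = 57.5.

57.5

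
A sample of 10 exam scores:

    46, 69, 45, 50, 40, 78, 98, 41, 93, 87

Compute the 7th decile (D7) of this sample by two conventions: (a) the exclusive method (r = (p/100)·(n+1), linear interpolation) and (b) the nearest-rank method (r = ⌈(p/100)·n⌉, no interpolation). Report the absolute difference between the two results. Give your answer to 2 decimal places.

Sorted: 40, 41, 45, 46, 50, 69, 78, 87, 93, 98.
n = 10.
(a) r = 7.7; between ranks 7 (78) and 8 (87): 84.3.
(b) the nearest-rank method: rank 7 → 78.
|84.3 − 78| = 6.3.

6.30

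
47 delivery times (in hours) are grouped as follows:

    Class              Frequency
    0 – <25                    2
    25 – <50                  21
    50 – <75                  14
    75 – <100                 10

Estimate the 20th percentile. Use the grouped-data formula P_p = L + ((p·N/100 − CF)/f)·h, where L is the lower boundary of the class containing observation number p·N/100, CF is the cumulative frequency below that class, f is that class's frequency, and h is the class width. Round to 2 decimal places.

N = 47; target position k = 20/100 · 47 = 9.4.
Cumulative frequencies: 2, 23, 37, 47.
Observation 9.4 falls in the class 25 – <50.
L = 25, CF = 2, f = 21, h = 25.
P20 = 25 + ((9.4 − 2)/21)·25 = 25 + 8.80952 = 33.8095.

33.81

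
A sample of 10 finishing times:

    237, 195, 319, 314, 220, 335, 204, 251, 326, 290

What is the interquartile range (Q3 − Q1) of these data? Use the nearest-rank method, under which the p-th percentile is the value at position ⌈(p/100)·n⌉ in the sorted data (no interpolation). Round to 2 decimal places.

99.00

Sorted: 195, 204, 220, 237, 251, 290, 314, 319, 326, 335.
n = 10.
P25: rank ⌈25/100·10⌉ = 3 → 220.
P75: rank ⌈75/100·10⌉ = 8 → 319.
Difference: 319 − 220 = 99.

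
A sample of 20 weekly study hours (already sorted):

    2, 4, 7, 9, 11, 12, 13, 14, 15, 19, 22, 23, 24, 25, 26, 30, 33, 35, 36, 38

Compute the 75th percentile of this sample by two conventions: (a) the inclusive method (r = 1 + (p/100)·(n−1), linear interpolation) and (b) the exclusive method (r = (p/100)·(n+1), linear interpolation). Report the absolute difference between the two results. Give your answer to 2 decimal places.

2.00

n = 20.
(a) r = 15.25; between ranks 15 (26) and 16 (30): 27.
(b) r = 15.75; between ranks 15 (26) and 16 (30): 29.
|27 − 29| = 2.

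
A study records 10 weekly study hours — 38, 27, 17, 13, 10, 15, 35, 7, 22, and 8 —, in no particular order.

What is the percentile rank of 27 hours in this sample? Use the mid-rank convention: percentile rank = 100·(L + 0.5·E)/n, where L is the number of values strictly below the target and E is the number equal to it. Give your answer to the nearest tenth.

Sorted: 7, 8, 10, 13, 15, 17, 22, 27, 35, 38.
Count below 27: L = 7; count equal: E = 1; n = 10.
Percentile rank = 100·(7 + 0.5·1)/10 = 100·7.5/10 = 75.

75.0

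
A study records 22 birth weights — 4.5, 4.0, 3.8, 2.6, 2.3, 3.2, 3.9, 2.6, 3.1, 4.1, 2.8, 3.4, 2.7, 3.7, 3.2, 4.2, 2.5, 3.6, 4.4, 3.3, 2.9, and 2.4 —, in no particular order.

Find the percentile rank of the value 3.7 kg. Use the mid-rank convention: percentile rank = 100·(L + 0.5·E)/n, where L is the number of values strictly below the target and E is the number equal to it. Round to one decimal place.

Sorted: 2.3, 2.4, 2.5, 2.6, 2.6, 2.7, 2.8, 2.9, 3.1, 3.2, 3.2, 3.3, 3.4, 3.6, 3.7, 3.8, 3.9, 4.0, 4.1, 4.2, 4.4, 4.5.
Count below 3.7: L = 14; count equal: E = 1; n = 22.
Percentile rank = 100·(14 + 0.5·1)/22 = 100·14.5/22 = 65.91.

65.9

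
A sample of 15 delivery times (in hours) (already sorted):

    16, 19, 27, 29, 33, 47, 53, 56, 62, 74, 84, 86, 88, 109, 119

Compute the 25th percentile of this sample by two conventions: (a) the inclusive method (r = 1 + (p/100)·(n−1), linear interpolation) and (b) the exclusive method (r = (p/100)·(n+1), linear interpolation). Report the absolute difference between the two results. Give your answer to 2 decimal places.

n = 15.
(a) r = 4.5; between ranks 4 (29) and 5 (33): 31.
(b) r = 4 → value at rank 4 = 29.
|31 − 29| = 2.

2.00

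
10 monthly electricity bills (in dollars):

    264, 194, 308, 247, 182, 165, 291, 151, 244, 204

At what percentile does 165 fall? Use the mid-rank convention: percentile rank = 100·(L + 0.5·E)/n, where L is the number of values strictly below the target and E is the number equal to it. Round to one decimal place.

15.0

Sorted: 151, 165, 182, 194, 204, 244, 247, 264, 291, 308.
Count below 165: L = 1; count equal: E = 1; n = 10.
Percentile rank = 100·(1 + 0.5·1)/10 = 100·1.5/10 = 15.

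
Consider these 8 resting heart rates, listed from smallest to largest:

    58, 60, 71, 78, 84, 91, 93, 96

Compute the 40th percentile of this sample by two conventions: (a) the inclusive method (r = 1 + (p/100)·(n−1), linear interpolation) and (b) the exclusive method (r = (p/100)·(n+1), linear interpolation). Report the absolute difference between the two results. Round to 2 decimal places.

n = 8.
(a) r = 3.8; between ranks 3 (71) and 4 (78): 76.6.
(b) r = 3.6; between ranks 3 (71) and 4 (78): 75.2.
|76.6 − 75.2| = 1.4.

1.40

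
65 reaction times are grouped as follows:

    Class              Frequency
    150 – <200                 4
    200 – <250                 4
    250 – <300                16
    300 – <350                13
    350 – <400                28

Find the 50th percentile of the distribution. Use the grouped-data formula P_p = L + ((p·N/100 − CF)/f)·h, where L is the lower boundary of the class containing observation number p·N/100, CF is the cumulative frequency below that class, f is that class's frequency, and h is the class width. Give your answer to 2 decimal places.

N = 65; target position k = 50/100 · 65 = 32.5.
Cumulative frequencies: 4, 8, 24, 37, 65.
Observation 32.5 falls in the class 300 – <350.
L = 300, CF = 24, f = 13, h = 50.
P50 = 300 + ((32.5 − 24)/13)·50 = 300 + 32.6923 = 332.692.

332.69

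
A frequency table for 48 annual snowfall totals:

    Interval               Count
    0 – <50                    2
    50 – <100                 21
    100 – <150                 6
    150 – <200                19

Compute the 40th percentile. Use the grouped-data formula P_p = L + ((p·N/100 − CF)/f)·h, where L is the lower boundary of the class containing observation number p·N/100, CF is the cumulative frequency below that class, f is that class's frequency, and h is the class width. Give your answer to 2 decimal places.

N = 48; target position k = 40/100 · 48 = 19.2.
Cumulative frequencies: 2, 23, 29, 48.
Observation 19.2 falls in the class 50 – <100.
L = 50, CF = 2, f = 21, h = 50.
P40 = 50 + ((19.2 − 2)/21)·50 = 50 + 40.9524 = 90.9524.

90.95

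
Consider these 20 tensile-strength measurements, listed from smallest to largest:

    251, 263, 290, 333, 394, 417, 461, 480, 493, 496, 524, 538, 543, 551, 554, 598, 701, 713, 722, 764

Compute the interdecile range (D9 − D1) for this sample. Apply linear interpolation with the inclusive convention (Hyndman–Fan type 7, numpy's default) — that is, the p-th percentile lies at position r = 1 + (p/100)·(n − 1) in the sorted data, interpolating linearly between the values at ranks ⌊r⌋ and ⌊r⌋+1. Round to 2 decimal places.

n = 20.
P10: r = 2.9; ranks 2–3 are 263, 290; interpolating gives 287.3.
P90: r = 18.1; ranks 18–19 are 713, 722; interpolating gives 713.9.
Difference: 713.9 − 287.3 = 426.6.

426.60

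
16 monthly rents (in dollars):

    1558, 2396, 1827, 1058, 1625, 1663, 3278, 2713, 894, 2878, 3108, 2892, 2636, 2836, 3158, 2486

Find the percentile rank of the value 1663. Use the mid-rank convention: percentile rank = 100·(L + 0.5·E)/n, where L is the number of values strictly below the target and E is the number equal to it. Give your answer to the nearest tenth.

28.1

Sorted: 894, 1058, 1558, 1625, 1663, 1827, 2396, 2486, 2636, 2713, 2836, 2878, 2892, 3108, 3158, 3278.
Count below 1663: L = 4; count equal: E = 1; n = 16.
Percentile rank = 100·(4 + 0.5·1)/16 = 100·4.5/16 = 28.12.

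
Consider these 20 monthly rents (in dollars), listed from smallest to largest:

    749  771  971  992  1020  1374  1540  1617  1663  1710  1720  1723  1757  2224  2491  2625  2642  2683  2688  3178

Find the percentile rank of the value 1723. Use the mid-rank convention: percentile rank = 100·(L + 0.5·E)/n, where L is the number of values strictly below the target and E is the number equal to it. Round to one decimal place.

57.5

Count below 1723: L = 11; count equal: E = 1; n = 20.
Percentile rank = 100·(11 + 0.5·1)/20 = 100·11.5/20 = 57.5.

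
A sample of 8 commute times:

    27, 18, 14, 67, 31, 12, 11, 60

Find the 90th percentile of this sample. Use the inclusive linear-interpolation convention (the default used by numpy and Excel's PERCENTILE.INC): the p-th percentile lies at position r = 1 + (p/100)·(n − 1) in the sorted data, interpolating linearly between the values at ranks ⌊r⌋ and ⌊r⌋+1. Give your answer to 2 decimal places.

62.10

Sorted: 11, 12, 14, 18, 27, 31, 60, 67.
n = 8.
r = 1 + (90/100)·(8 − 1) = 1 + 6.3 = 7.3.
Rank 7 is 60 and rank 8 is 67.
Interpolate: 60 + 0.3·(67 − 60) = 60 + 0.3·7 = 62.1.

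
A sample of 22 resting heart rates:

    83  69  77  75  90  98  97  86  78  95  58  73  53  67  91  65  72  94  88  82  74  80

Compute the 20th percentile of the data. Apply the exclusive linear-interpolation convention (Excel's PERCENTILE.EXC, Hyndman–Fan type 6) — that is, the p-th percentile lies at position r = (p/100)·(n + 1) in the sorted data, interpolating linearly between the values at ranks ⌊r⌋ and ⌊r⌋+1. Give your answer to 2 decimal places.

68.20

Sorted: 53, 58, 65, 67, 69, 72, 73, 74, 75, 77, 78, 80, 82, 83, 86, 88, 90, 91, 94, 95, 97, 98.
n = 22.
r = (20/100)·(22 + 1) = 4.6.
Rank 4 is 67 and rank 5 is 69.
Interpolate: 67 + 0.6·(69 − 67) = 67 + 0.6·2 = 68.2.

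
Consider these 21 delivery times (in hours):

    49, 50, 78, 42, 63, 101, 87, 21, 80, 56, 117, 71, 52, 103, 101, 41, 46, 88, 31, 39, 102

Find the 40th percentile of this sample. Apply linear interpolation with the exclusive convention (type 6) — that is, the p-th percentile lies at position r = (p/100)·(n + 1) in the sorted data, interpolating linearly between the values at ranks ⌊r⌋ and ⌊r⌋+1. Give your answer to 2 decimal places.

Sorted: 21, 31, 39, 41, 42, 46, 49, 50, 52, 56, 63, 71, 78, 80, 87, 88, 101, 101, 102, 103, 117.
n = 21.
r = (40/100)·(21 + 1) = 8.8.
Rank 8 is 50 and rank 9 is 52.
Interpolate: 50 + 0.8·(52 − 50) = 50 + 0.8·2 = 51.6.

51.60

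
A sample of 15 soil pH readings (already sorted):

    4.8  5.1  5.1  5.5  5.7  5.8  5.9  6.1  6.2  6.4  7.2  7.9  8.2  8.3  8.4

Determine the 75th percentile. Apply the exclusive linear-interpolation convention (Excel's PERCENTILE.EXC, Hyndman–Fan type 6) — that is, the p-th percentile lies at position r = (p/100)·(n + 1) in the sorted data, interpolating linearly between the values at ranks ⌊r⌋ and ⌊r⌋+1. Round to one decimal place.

n = 15.
r = (75/100)·(15 + 1) = 12.
r is an integer, so P75 is the value at rank 12: 7.9.

7.9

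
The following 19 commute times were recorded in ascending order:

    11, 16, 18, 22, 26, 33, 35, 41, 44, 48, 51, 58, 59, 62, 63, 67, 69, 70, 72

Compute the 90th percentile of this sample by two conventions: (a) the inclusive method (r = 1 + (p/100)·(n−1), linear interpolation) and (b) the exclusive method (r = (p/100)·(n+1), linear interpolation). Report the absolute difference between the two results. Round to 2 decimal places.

0.80

n = 19.
(a) r = 17.2; between ranks 17 (69) and 18 (70): 69.2.
(b) r = 18 → value at rank 18 = 70.
|69.2 − 70| = 0.8.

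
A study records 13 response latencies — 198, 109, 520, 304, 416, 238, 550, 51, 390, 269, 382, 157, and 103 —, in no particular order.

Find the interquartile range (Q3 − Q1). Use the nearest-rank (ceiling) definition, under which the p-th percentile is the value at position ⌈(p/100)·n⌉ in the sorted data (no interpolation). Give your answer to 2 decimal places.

233.00

Sorted: 51, 103, 109, 157, 198, 238, 269, 304, 382, 390, 416, 520, 550.
n = 13.
P25: rank ⌈25/100·13⌉ = 4 → 157.
P75: rank ⌈75/100·13⌉ = 10 → 390.
Difference: 390 − 157 = 233.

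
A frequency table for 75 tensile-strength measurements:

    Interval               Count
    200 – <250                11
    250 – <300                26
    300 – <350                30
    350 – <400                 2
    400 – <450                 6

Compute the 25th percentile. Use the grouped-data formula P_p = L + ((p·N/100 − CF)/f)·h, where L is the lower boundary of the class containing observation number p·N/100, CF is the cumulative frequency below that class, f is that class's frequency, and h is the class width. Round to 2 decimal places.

N = 75; target position k = 25/100 · 75 = 18.75.
Cumulative frequencies: 11, 37, 67, 69, 75.
Observation 18.75 falls in the class 250 – <300.
L = 250, CF = 11, f = 26, h = 50.
P25 = 250 + ((18.75 − 11)/26)·50 = 250 + 14.9038 = 264.904.

264.90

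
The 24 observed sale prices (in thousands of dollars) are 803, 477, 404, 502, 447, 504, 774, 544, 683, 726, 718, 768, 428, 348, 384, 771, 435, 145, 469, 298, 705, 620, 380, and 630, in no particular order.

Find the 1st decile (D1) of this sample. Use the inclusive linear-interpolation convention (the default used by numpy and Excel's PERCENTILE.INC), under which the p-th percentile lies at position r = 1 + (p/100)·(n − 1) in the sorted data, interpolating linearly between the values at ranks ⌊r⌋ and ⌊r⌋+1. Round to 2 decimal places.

Sorted: 145, 298, 348, 380, 384, 404, 428, 435, 447, 469, 477, 502, 504, 544, 620, 630, 683, 705, 718, 726, 768, 771, 774, 803.
n = 24.
r = 1 + (10/100)·(24 − 1) = 1 + 2.3 = 3.3.
Rank 3 is 348 and rank 4 is 380.
Interpolate: 348 + 0.3·(380 − 348) = 348 + 0.3·32 = 357.6.

357.60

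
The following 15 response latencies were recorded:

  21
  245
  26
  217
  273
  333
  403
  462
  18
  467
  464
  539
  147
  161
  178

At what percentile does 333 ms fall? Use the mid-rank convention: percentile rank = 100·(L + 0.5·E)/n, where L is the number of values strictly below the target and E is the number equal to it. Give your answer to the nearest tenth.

Sorted: 18, 21, 26, 147, 161, 178, 217, 245, 273, 333, 403, 462, 464, 467, 539.
Count below 333: L = 9; count equal: E = 1; n = 15.
Percentile rank = 100·(9 + 0.5·1)/15 = 100·9.5/15 = 63.33.

63.3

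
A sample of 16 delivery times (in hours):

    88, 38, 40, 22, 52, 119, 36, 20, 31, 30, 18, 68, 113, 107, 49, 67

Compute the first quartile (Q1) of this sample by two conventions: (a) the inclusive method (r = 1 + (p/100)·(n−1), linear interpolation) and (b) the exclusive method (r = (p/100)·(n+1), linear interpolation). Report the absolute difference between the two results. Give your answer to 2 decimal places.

0.50

Sorted: 18, 20, 22, 30, 31, 36, 38, 40, 49, 52, 67, 68, 88, 107, 113, 119.
n = 16.
(a) r = 4.75; between ranks 4 (30) and 5 (31): 30.75.
(b) r = 4.25; between ranks 4 (30) and 5 (31): 30.25.
|30.75 − 30.25| = 0.5.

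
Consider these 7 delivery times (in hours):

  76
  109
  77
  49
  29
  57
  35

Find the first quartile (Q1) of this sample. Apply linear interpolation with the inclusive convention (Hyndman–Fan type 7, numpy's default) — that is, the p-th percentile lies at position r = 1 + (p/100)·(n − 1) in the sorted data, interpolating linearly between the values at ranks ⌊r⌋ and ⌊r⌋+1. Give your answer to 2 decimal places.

42.00

Sorted: 29, 35, 49, 57, 76, 77, 109.
n = 7.
r = 1 + (25/100)·(7 − 1) = 1 + 1.5 = 2.5.
Rank 2 is 35 and rank 3 is 49.
Interpolate: 35 + 0.5·(49 − 35) = 35 + 0.5·14 = 42.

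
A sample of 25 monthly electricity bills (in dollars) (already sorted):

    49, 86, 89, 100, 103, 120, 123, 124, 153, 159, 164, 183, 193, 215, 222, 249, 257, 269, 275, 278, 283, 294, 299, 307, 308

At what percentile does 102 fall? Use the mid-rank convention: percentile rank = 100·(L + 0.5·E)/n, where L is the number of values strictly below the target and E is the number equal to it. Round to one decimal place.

Count below 102: L = 4; count equal: E = 0; n = 25.
Percentile rank = 100·(4 + 0.5·0)/25 = 100·4/25 = 16.

16.0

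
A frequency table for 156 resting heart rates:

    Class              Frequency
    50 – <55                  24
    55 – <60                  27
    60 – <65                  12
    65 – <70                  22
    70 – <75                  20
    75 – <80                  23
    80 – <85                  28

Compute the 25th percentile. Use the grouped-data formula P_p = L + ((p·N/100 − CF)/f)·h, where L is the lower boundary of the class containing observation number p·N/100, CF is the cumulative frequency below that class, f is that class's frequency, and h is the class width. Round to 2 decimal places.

57.78

N = 156; target position k = 25/100 · 156 = 39.
Cumulative frequencies: 24, 51, 63, 85, 105, 128, 156.
Observation 39 falls in the class 55 – <60.
L = 55, CF = 24, f = 27, h = 5.
P25 = 55 + ((39 − 24)/27)·5 = 55 + 2.77778 = 57.7778.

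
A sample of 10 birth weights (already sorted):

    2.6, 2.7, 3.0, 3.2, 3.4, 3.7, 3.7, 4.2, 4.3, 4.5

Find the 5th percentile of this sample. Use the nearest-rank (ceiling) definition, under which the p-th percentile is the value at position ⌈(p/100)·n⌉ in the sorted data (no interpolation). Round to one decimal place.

n = 10.
Position = ⌈5/100 · 10⌉ = ⌈0.5⌉ = 1.
The value at rank 1 is 2.6.

2.6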